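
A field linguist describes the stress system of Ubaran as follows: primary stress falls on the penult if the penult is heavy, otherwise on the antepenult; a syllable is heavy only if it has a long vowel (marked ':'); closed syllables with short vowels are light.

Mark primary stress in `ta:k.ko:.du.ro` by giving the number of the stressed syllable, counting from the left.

2

Weights: 2 ko: H, 3 du L, 4 ro L.
The penult (syllable 3, du) is light, so stress falls on the antepenult (syllable 2, ko:).
Primary stress: syllable 2 → ta:k.ˈko:.du.ro.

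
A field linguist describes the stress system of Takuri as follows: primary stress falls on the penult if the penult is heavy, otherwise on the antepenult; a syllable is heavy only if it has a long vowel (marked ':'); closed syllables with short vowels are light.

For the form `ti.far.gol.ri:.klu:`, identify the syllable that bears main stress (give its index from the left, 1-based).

Weights: 3 gol L, 4 ri: H, 5 klu: H.
The penult (syllable 4, ri:) is heavy, so it takes stress.
Primary stress: syllable 4 → ti.far.gol.ˈri:.klu:.

4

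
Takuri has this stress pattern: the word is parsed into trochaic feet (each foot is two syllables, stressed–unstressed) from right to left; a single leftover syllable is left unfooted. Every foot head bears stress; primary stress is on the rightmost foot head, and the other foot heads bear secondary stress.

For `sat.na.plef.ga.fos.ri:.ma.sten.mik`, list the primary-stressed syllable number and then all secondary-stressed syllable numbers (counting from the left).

Parse right to left into trochaic (ˈσσ) feet: sat (ˈna.plef) (ˈga.fos) (ˈri:.ma) (ˈsten.mik). Syllable 1 is left unfooted.
Foot heads (stressed positions): 2, 4, 6, 8.
End Rule Rightmost: primary stress on the rightmost head = syllable 8.
Secondary stress on 2, 4, 6: sat.ˌna.plef.ˌga.fos.ˌri:.ma.ˈsten.mik.

primary 8, secondary 2, 4, 6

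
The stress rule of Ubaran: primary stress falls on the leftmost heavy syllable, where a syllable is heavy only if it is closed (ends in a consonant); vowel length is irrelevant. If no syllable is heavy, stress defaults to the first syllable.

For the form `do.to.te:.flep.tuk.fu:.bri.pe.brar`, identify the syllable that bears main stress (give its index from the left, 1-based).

Weights: 1 do L, 2 to L, 3 te: L, 4 flep H, 5 tuk H, 6 fu: L, 7 bri L, 8 pe L, 9 brar H.
Heavy syllables in the domain: 4, 5, 9. The leftmost is syllable 4 (flep).
Primary stress: syllable 4 → do.to.te:.ˈflep.tuk.fu:.bri.pe.brar.

4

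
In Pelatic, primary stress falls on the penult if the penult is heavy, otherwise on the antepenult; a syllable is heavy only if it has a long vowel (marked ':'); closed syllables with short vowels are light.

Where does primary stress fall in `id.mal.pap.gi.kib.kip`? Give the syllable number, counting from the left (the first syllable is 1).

4

Weights: 4 gi L, 5 kib L, 6 kip L.
The penult (syllable 5, kib) is light, so stress falls on the antepenult (syllable 4, gi).
Primary stress: syllable 4 → id.mal.pap.ˈgi.kib.kip.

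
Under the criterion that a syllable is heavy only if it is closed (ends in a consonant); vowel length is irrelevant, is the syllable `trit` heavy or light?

`trit`: short vowel, closed (coda /t/). Closed (coda /t/) → heavy.

heavy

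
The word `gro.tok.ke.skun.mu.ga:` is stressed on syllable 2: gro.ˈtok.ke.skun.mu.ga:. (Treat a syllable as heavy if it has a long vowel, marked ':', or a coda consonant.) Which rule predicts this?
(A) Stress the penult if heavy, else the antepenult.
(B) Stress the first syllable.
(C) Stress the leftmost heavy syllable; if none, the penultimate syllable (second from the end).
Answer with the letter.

Rule A → syllable 4 (observed: 2).
Rule B → syllable 1 (observed: 2).
Rule C → syllable 2 ✓.

C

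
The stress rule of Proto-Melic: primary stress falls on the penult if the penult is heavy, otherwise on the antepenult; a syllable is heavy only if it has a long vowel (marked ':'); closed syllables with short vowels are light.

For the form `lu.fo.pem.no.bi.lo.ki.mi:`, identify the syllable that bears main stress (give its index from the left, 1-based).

Weights: 6 lo L, 7 ki L, 8 mi: H.
The penult (syllable 7, ki) is light, so stress falls on the antepenult (syllable 6, lo).
Primary stress: syllable 6 → lu.fo.pem.no.bi.ˈlo.ki.mi:.

6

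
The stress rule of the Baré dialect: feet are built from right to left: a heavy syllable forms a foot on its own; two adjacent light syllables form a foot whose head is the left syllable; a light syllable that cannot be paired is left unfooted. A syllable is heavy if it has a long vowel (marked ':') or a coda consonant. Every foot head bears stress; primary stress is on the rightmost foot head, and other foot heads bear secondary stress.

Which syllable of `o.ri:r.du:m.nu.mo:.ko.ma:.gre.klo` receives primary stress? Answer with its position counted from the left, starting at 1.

Weights: 1 o L, 2 ri:r H, 3 du:m H, 4 nu L, 5 mo: H, 6 ko L, 7 ma: H, 8 gre L, 9 klo L.
Parse right to left (heavy = foot alone; LL = one foot; stranded L unfooted): o (ˈri:r) (ˈdu:m) nu (ˈmo:) ko (ˈma:) (ˈgre.klo).
Foot heads: 2, 3, 5, 7, 8.
Primary stress on the rightmost head = syllable 8.
Primary stress: syllable 8 → o.ri:r.du:m.nu.mo:.ko.ma:.ˈgre.klo.

8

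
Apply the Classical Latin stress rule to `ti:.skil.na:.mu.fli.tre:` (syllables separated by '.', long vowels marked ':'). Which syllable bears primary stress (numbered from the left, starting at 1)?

4

Classical Latin: stress the penult if heavy (long vowel or closed), else the antepenult.
Weights: 4 mu L, 5 fli L, 6 tre: H.
The penult (syllable 5, fli) is light, so stress falls on the antepenult (syllable 4, mu).
Stress on syllable 4: ti:.skil.na:.ˈmu.fli.tre:.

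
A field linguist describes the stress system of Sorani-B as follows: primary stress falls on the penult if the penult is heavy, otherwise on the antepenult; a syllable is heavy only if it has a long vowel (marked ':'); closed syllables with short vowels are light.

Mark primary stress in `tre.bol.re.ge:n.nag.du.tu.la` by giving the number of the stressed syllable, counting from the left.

Weights: 6 du L, 7 tu L, 8 la L.
The penult (syllable 7, tu) is light, so stress falls on the antepenult (syllable 6, du).
Primary stress: syllable 6 → tre.bol.re.ge:n.nag.ˈdu.tu.la.

6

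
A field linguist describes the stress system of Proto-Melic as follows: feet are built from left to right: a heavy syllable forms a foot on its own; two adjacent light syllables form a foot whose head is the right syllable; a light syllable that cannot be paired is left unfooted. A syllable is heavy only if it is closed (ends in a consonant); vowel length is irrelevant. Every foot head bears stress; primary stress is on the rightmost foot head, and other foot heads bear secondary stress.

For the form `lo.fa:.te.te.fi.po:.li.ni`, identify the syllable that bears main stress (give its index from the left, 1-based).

8

Weights: 1 lo L, 2 fa: L, 3 te L, 4 te L, 5 fi L, 6 po: L, 7 li L, 8 ni L.
Parse left to right (heavy = foot alone; LL = one foot; stranded L unfooted): (lo.ˈfa:) (te.ˈte) (fi.ˈpo:) (li.ˈni).
Foot heads: 2, 4, 6, 8.
Primary stress on the rightmost head = syllable 8.
Primary stress: syllable 8 → lo.fa:.te.te.fi.po:.li.ˈni.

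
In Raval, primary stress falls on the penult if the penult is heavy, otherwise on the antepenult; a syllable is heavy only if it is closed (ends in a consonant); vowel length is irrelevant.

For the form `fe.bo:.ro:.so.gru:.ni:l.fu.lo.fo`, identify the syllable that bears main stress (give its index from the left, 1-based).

7

Weights: 7 fu L, 8 lo L, 9 fo L.
The penult (syllable 8, lo) is light, so stress falls on the antepenult (syllable 7, fu).
Primary stress: syllable 7 → fe.bo:.ro:.so.gru:.ni:l.ˈfu.lo.fo.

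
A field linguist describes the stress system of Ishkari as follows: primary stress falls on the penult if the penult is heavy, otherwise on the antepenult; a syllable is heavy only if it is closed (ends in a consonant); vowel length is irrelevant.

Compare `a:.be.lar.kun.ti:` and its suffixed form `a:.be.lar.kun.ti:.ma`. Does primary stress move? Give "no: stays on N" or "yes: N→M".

no: stays on 4

Base `a:.be.lar.kun.ti:` (5 syllables):
  Weights: 3 lar H, 4 kun H, 5 ti: L.
  The penult (syllable 4, kun) is heavy, so it takes stress.
  → primary stress on syllable 4.
Suffixed `a:.be.lar.kun.ti:.ma` (6 syllables):
  Weights: 4 kun H, 5 ti: L, 6 ma L.
  The penult (syllable 5, ti:) is light, so stress falls on the antepenult (syllable 4, kun).
  → primary stress on syllable 4.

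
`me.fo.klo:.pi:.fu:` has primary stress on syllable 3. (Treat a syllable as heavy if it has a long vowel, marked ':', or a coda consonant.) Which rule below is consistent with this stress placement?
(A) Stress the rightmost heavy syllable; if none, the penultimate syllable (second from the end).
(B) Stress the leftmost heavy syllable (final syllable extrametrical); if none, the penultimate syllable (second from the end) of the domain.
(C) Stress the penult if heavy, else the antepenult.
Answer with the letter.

B

Rule A → syllable 5 (observed: 3).
Rule B → syllable 3 ✓.
Rule C → syllable 4 (observed: 3).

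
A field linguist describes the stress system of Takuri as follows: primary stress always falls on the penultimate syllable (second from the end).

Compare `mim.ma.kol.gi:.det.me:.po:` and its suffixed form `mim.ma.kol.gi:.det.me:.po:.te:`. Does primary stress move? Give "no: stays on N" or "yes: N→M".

Base `mim.ma.kol.gi:.det.me:.po:` (7 syllables):
  The word has 7 syllables; the penultimate syllable (second from the end) is syllable 6 (me:).
  → primary stress on syllable 6.
Suffixed `mim.ma.kol.gi:.det.me:.po:.te:` (8 syllables):
  The word has 8 syllables; the penultimate syllable (second from the end) is syllable 7 (po:).
  → primary stress on syllable 7.

yes: 6→7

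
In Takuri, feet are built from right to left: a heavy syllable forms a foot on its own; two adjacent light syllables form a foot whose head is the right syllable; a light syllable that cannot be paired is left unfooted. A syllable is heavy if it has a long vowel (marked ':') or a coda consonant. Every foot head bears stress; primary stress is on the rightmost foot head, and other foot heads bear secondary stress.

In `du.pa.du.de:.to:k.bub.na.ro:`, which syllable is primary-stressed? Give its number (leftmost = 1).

8

Weights: 1 du L, 2 pa L, 3 du L, 4 de: H, 5 to:k H, 6 bub H, 7 na L, 8 ro: H.
Parse right to left (heavy = foot alone; LL = one foot; stranded L unfooted): du (pa.ˈdu) (ˈde:) (ˈto:k) (ˈbub) na (ˈro:).
Foot heads: 3, 4, 5, 6, 8.
Primary stress on the rightmost head = syllable 8.
Primary stress: syllable 8 → du.pa.du.de:.to:k.bub.na.ˈro:.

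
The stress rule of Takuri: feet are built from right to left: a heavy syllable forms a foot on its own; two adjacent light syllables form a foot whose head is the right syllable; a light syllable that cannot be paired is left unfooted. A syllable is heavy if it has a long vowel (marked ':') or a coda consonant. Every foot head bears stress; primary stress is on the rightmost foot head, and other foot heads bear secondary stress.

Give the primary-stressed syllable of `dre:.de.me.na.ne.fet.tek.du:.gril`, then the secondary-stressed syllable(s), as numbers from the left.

primary 9, secondary 1, 3, 5, 6, 7, 8

Weights: 1 dre: H, 2 de L, 3 me L, 4 na L, 5 ne L, 6 fet H, 7 tek H, 8 du: H, 9 gril H.
Parse right to left (heavy = foot alone; LL = one foot; stranded L unfooted): (ˈdre:) (de.ˈme) (na.ˈne) (ˈfet) (ˈtek) (ˈdu:) (ˈgril).
Foot heads: 1, 3, 5, 6, 7, 8, 9.
Primary stress on the rightmost head = syllable 9.
Secondary stress on 1, 3, 5, 6, 7, 8: ˌdre:.de.ˌme.na.ˌne.ˌfet.ˌtek.ˌdu:.ˈgril.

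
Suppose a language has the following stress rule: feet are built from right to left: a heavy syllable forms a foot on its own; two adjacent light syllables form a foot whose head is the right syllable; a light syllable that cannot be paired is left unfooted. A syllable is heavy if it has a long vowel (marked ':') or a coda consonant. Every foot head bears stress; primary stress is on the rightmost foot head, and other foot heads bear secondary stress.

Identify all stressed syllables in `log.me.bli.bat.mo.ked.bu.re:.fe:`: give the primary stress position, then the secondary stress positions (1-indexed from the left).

Weights: 1 log H, 2 me L, 3 bli L, 4 bat H, 5 mo L, 6 ked H, 7 bu L, 8 re: H, 9 fe: H.
Parse right to left (heavy = foot alone; LL = one foot; stranded L unfooted): (ˈlog) (me.ˈbli) (ˈbat) mo (ˈked) bu (ˈre:) (ˈfe:).
Foot heads: 1, 3, 4, 6, 8, 9.
Primary stress on the rightmost head = syllable 9.
Secondary stress on 1, 3, 4, 6, 8: ˌlog.me.ˌbli.ˌbat.mo.ˌked.bu.ˌre:.ˈfe:.

primary 9, secondary 1, 3, 4, 6, 8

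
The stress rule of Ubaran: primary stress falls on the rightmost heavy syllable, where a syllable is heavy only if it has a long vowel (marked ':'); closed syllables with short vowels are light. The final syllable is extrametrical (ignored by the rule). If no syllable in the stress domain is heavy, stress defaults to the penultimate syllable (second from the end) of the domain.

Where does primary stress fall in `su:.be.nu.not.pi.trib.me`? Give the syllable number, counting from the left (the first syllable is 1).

1

The final syllable (7, me) is extrametrical; the stress domain is syllables 1–6.
Weights: 1 su: H, 2 be L, 3 nu L, 4 not L, 5 pi L, 6 trib L.
Heavy syllables in the domain: 1. The rightmost is syllable 1 (su:).
Primary stress: syllable 1 → ˈsu:.be.nu.not.pi.trib.me.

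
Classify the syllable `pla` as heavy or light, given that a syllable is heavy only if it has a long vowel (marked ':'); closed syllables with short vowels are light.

light

`pla`: short vowel, open (no coda). Short vowel → light.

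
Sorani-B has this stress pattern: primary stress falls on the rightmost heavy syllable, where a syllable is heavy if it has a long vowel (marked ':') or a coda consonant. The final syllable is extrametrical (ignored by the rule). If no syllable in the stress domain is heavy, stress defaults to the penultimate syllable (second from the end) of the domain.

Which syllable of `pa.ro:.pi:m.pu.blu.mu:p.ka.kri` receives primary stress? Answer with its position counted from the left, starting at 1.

The final syllable (8, kri) is extrametrical; the stress domain is syllables 1–7.
Weights: 1 pa L, 2 ro: H, 3 pi:m H, 4 pu L, 5 blu L, 6 mu:p H, 7 ka L.
Heavy syllables in the domain: 2, 3, 6. The rightmost is syllable 6 (mu:p).
Primary stress: syllable 6 → pa.ro:.pi:m.pu.blu.ˈmu:p.ka.kri.

6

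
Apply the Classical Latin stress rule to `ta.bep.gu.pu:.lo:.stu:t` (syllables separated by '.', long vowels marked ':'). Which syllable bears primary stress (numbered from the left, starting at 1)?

Classical Latin: stress the penult if heavy (long vowel or closed), else the antepenult.
Weights: 4 pu: H, 5 lo: H, 6 stu:t H.
The penult (syllable 5, lo:) is heavy, so it takes stress.
Stress on syllable 5: ta.bep.gu.pu:.ˈlo:.stu:t.

5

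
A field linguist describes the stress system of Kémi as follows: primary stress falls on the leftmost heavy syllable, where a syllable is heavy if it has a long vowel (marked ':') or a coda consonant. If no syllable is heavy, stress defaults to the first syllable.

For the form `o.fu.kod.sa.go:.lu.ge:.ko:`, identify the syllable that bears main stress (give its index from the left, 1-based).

3

Weights: 1 o L, 2 fu L, 3 kod H, 4 sa L, 5 go: H, 6 lu L, 7 ge: H, 8 ko: H.
Heavy syllables in the domain: 3, 5, 7, 8. The leftmost is syllable 3 (kod).
Primary stress: syllable 3 → o.fu.ˈkod.sa.go:.lu.ge:.ko:.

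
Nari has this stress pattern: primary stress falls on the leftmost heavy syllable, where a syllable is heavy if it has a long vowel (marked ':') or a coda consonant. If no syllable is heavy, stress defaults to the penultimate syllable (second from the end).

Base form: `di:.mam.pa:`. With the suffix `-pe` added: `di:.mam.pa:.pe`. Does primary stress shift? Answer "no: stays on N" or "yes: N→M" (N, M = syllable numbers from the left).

no: stays on 1

Base `di:.mam.pa:` (3 syllables):
  Weights: 1 di: H, 2 mam H, 3 pa: H.
  Heavy syllables in the domain: 1, 2, 3. The leftmost is syllable 1 (di:).
  → primary stress on syllable 1.
Suffixed `di:.mam.pa:.pe` (4 syllables):
  Weights: 1 di: H, 2 mam H, 3 pa: H, 4 pe L.
  Heavy syllables in the domain: 1, 2, 3. The leftmost is syllable 1 (di:).
  → primary stress on syllable 1.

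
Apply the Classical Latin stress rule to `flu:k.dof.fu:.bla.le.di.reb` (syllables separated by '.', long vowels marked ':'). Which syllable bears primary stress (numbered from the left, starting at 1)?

Classical Latin: stress the penult if heavy (long vowel or closed), else the antepenult.
Weights: 5 le L, 6 di L, 7 reb H.
The penult (syllable 6, di) is light, so stress falls on the antepenult (syllable 5, le).
Stress on syllable 5: flu:k.dof.fu:.bla.ˈle.di.reb.

5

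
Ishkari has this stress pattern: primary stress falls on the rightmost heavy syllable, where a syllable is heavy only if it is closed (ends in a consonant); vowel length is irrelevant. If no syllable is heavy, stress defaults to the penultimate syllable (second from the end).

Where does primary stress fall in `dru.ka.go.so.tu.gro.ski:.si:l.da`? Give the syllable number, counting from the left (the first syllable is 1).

8

Weights: 1 dru L, 2 ka L, 3 go L, 4 so L, 5 tu L, 6 gro L, 7 ski: L, 8 si:l H, 9 da L.
Heavy syllables in the domain: 8. The rightmost is syllable 8 (si:l).
Primary stress: syllable 8 → dru.ka.go.so.tu.gro.ski:.ˈsi:l.da.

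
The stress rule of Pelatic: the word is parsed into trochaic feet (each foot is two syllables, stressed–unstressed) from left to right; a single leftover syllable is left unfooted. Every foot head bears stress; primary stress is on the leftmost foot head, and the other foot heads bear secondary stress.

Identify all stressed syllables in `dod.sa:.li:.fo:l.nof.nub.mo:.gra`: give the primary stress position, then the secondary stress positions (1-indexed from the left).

primary 1, secondary 3, 5, 7

Parse left to right into trochaic (ˈσσ) feet: (ˈdod.sa:) (ˈli:.fo:l) (ˈnof.nub) (ˈmo:.gra).
Foot heads (stressed positions): 1, 3, 5, 7.
End Rule Leftmost: primary stress on the leftmost head = syllable 1.
Secondary stress on 3, 5, 7: ˈdod.sa:.ˌli:.fo:l.ˌnof.nub.ˌmo:.gra.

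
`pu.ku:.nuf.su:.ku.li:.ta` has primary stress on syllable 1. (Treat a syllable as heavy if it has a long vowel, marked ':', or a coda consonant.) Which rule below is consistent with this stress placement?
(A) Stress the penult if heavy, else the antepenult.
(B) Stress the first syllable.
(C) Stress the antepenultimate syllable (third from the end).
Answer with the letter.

B

Rule A → syllable 6 (observed: 1).
Rule B → syllable 1 ✓.
Rule C → syllable 5 (observed: 1).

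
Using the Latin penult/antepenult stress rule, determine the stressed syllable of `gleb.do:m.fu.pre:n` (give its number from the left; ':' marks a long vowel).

Classical Latin: stress the penult if heavy (long vowel or closed), else the antepenult.
Weights: 2 do:m H, 3 fu L, 4 pre:n H.
The penult (syllable 3, fu) is light, so stress falls on the antepenult (syllable 2, do:m).
Stress on syllable 2: gleb.ˈdo:m.fu.pre:n.

2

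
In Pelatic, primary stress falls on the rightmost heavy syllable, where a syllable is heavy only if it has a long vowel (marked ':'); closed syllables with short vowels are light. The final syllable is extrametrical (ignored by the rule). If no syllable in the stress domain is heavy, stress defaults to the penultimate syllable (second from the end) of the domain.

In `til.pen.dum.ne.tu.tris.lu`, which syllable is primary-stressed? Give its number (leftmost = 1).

The final syllable (7, lu) is extrametrical; the stress domain is syllables 1–6.
Weights: 1 til L, 2 pen L, 3 dum L, 4 ne L, 5 tu L, 6 tris L.
No heavy syllable in the domain; default to the penultimate syllable (second from the end) of the domain = syllable 5.
Primary stress: syllable 5 → til.pen.dum.ne.ˈtu.tris.lu.

5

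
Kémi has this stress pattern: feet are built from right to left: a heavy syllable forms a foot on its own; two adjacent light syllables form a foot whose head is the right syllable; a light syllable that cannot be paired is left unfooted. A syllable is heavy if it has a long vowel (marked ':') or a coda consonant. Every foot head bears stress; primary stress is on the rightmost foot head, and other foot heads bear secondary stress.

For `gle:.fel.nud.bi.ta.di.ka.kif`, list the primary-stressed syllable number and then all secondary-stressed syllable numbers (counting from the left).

Weights: 1 gle: H, 2 fel H, 3 nud H, 4 bi L, 5 ta L, 6 di L, 7 ka L, 8 kif H.
Parse right to left (heavy = foot alone; LL = one foot; stranded L unfooted): (ˈgle:) (ˈfel) (ˈnud) (bi.ˈta) (di.ˈka) (ˈkif).
Foot heads: 1, 2, 3, 5, 7, 8.
Primary stress on the rightmost head = syllable 8.
Secondary stress on 1, 2, 3, 5, 7: ˌgle:.ˌfel.ˌnud.bi.ˌta.di.ˌka.ˈkif.

primary 8, secondary 1, 2, 3, 5, 7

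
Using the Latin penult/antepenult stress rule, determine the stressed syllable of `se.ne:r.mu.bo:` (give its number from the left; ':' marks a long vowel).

2

Classical Latin: stress the penult if heavy (long vowel or closed), else the antepenult.
Weights: 2 ne:r H, 3 mu L, 4 bo: H.
The penult (syllable 3, mu) is light, so stress falls on the antepenult (syllable 2, ne:r).
Stress on syllable 2: se.ˈne:r.mu.bo:.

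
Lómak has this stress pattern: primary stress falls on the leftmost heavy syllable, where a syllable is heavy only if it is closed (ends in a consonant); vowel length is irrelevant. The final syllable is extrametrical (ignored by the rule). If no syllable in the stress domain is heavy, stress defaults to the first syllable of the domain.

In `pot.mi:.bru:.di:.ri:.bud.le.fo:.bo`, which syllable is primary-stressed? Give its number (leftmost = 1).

1

The final syllable (9, bo) is extrametrical; the stress domain is syllables 1–8.
Weights: 1 pot H, 2 mi: L, 3 bru: L, 4 di: L, 5 ri: L, 6 bud H, 7 le L, 8 fo: L.
Heavy syllables in the domain: 1, 6. The leftmost is syllable 1 (pot).
Primary stress: syllable 1 → ˈpot.mi:.bru:.di:.ri:.bud.le.fo:.bo.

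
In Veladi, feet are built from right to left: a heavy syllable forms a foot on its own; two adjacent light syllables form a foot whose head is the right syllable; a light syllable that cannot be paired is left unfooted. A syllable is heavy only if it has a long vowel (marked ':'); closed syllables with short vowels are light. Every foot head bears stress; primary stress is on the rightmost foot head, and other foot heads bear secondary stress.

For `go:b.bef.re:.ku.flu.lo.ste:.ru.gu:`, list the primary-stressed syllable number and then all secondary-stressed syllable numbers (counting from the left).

primary 9, secondary 1, 3, 6, 7

Weights: 1 go:b H, 2 bef L, 3 re: H, 4 ku L, 5 flu L, 6 lo L, 7 ste: H, 8 ru L, 9 gu: H.
Parse right to left (heavy = foot alone; LL = one foot; stranded L unfooted): (ˈgo:b) bef (ˈre:) ku (flu.ˈlo) (ˈste:) ru (ˈgu:).
Foot heads: 1, 3, 6, 7, 9.
Primary stress on the rightmost head = syllable 9.
Secondary stress on 1, 3, 6, 7: ˌgo:b.bef.ˌre:.ku.flu.ˌlo.ˌste:.ru.ˈgu:.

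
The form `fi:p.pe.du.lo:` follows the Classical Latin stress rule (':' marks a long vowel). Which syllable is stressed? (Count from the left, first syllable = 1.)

Classical Latin: stress the penult if heavy (long vowel or closed), else the antepenult.
Weights: 2 pe L, 3 du L, 4 lo: H.
The penult (syllable 3, du) is light, so stress falls on the antepenult (syllable 2, pe).
Stress on syllable 2: fi:p.ˈpe.du.lo:.

2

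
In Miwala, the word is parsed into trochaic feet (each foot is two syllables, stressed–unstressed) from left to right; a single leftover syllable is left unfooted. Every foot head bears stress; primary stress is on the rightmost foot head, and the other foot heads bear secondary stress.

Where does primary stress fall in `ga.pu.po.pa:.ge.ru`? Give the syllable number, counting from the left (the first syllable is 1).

Parse left to right into trochaic (ˈσσ) feet: (ˈga.pu) (ˈpo.pa:) (ˈge.ru).
Foot heads (stressed positions): 1, 3, 5.
End Rule Rightmost: primary stress on the rightmost head = syllable 5.
Primary stress: syllable 5 → ga.pu.po.pa:.ˈge.ru.

5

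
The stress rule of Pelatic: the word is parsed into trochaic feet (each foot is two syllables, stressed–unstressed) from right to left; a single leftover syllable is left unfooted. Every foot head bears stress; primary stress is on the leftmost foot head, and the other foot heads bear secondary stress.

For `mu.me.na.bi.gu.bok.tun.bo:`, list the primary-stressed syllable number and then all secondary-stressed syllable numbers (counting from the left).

Parse right to left into trochaic (ˈσσ) feet: (ˈmu.me) (ˈna.bi) (ˈgu.bok) (ˈtun.bo:).
Foot heads (stressed positions): 1, 3, 5, 7.
End Rule Leftmost: primary stress on the leftmost head = syllable 1.
Secondary stress on 3, 5, 7: ˈmu.me.ˌna.bi.ˌgu.bok.ˌtun.bo:.

primary 1, secondary 3, 5, 7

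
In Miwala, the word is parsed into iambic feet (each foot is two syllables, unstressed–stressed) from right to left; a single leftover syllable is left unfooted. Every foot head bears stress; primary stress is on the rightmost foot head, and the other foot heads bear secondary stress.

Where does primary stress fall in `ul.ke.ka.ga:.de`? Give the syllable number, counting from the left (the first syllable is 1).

Parse right to left into iambic (σˈσ) feet: ul (ke.ˈka) (ga:.ˈde). Syllable 1 is left unfooted.
Foot heads (stressed positions): 3, 5.
End Rule Rightmost: primary stress on the rightmost head = syllable 5.
Primary stress: syllable 5 → ul.ke.ka.ga:.ˈde.

5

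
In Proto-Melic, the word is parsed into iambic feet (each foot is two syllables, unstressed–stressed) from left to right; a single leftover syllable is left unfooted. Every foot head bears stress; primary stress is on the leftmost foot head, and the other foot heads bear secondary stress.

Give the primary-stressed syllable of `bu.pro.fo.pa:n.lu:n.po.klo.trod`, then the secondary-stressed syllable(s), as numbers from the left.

Parse left to right into iambic (σˈσ) feet: (bu.ˈpro) (fo.ˈpa:n) (lu:n.ˈpo) (klo.ˈtrod).
Foot heads (stressed positions): 2, 4, 6, 8.
End Rule Leftmost: primary stress on the leftmost head = syllable 2.
Secondary stress on 4, 6, 8: bu.ˈpro.fo.ˌpa:n.lu:n.ˌpo.klo.ˌtrod.

primary 2, secondary 4, 6, 8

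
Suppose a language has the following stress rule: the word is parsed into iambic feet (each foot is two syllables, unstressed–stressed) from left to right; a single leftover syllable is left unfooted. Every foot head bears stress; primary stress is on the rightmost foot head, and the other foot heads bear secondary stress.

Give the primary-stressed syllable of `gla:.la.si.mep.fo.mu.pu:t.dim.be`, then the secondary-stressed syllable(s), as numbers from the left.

primary 8, secondary 2, 4, 6

Parse left to right into iambic (σˈσ) feet: (gla:.ˈla) (si.ˈmep) (fo.ˈmu) (pu:t.ˈdim) be. Syllable 9 is left unfooted.
Foot heads (stressed positions): 2, 4, 6, 8.
End Rule Rightmost: primary stress on the rightmost head = syllable 8.
Secondary stress on 2, 4, 6: gla:.ˌla.si.ˌmep.fo.ˌmu.pu:t.ˈdim.be.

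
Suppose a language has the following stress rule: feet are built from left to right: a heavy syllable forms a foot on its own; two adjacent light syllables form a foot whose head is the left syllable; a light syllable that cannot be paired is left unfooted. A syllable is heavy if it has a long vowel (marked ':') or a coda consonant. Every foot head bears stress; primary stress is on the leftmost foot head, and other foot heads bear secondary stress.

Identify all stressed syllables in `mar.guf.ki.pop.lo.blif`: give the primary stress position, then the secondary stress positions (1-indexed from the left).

Weights: 1 mar H, 2 guf H, 3 ki L, 4 pop H, 5 lo L, 6 blif H.
Parse left to right (heavy = foot alone; LL = one foot; stranded L unfooted): (ˈmar) (ˈguf) ki (ˈpop) lo (ˈblif).
Foot heads: 1, 2, 4, 6.
Primary stress on the leftmost head = syllable 1.
Secondary stress on 2, 4, 6: ˈmar.ˌguf.ki.ˌpop.lo.ˌblif.

primary 1, secondary 2, 4, 6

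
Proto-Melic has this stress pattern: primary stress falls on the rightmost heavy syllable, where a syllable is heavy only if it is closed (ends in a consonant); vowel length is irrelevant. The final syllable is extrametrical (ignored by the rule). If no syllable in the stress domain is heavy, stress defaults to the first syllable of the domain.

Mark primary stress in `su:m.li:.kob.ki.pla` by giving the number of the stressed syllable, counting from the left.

3

The final syllable (5, pla) is extrametrical; the stress domain is syllables 1–4.
Weights: 1 su:m H, 2 li: L, 3 kob H, 4 ki L.
Heavy syllables in the domain: 1, 3. The rightmost is syllable 3 (kob).
Primary stress: syllable 3 → su:m.li:.ˈkob.ki.pla.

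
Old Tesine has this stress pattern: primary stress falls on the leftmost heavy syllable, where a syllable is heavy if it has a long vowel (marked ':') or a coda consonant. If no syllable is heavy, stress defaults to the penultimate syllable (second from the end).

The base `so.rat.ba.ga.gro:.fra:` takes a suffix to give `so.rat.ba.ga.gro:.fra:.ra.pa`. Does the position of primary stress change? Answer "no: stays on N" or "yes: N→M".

Base `so.rat.ba.ga.gro:.fra:` (6 syllables):
  Weights: 1 so L, 2 rat H, 3 ba L, 4 ga L, 5 gro: H, 6 fra: H.
  Heavy syllables in the domain: 2, 5, 6. The leftmost is syllable 2 (rat).
  → primary stress on syllable 2.
Suffixed `so.rat.ba.ga.gro:.fra:.ra.pa` (8 syllables):
  Weights: 1 so L, 2 rat H, 3 ba L, 4 ga L, 5 gro: H, 6 fra: H, 7 ra L, 8 pa L.
  Heavy syllables in the domain: 2, 5, 6. The leftmost is syllable 2 (rat).
  → primary stress on syllable 2.

no: stays on 2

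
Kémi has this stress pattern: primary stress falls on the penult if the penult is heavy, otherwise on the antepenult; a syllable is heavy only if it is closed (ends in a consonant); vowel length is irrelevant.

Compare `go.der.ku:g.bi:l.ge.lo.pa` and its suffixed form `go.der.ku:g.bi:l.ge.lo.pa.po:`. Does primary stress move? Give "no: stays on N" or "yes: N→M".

Base `go.der.ku:g.bi:l.ge.lo.pa` (7 syllables):
  Weights: 5 ge L, 6 lo L, 7 pa L.
  The penult (syllable 6, lo) is light, so stress falls on the antepenult (syllable 5, ge).
  → primary stress on syllable 5.
Suffixed `go.der.ku:g.bi:l.ge.lo.pa.po:` (8 syllables):
  Weights: 6 lo L, 7 pa L, 8 po: L.
  The penult (syllable 7, pa) is light, so stress falls on the antepenult (syllable 6, lo).
  → primary stress on syllable 6.

yes: 5→6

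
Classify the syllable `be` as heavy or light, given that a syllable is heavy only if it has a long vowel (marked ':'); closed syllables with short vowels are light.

light

`be`: short vowel, open (no coda). Short vowel → light.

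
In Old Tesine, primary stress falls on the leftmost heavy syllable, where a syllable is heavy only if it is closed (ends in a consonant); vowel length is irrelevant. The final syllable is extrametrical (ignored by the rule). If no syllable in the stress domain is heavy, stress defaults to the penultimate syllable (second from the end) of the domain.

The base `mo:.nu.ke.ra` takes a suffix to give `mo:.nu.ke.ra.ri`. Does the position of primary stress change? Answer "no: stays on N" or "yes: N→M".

Base `mo:.nu.ke.ra` (4 syllables):
  The final syllable (4, ra) is extrametrical; the stress domain is syllables 1–3.
  Weights: 1 mo: L, 2 nu L, 3 ke L.
  No heavy syllable in the domain; default to the penultimate syllable (second from the end) of the domain = syllable 2.
  → primary stress on syllable 2.
Suffixed `mo:.nu.ke.ra.ri` (5 syllables):
  The final syllable (5, ri) is extrametrical; the stress domain is syllables 1–4.
  Weights: 1 mo: L, 2 nu L, 3 ke L, 4 ra L.
  No heavy syllable in the domain; default to the penultimate syllable (second from the end) of the domain = syllable 3.
  → primary stress on syllable 3.

yes: 2→3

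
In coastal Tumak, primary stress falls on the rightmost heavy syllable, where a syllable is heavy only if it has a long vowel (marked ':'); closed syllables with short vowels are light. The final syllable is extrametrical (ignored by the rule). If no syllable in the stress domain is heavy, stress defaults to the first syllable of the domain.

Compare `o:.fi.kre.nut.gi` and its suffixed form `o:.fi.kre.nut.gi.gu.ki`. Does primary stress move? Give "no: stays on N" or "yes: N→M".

no: stays on 1

Base `o:.fi.kre.nut.gi` (5 syllables):
  The final syllable (5, gi) is extrametrical; the stress domain is syllables 1–4.
  Weights: 1 o: H, 2 fi L, 3 kre L, 4 nut L.
  Heavy syllables in the domain: 1. The rightmost is syllable 1 (o:).
  → primary stress on syllable 1.
Suffixed `o:.fi.kre.nut.gi.gu.ki` (7 syllables):
  The final syllable (7, ki) is extrametrical; the stress domain is syllables 1–6.
  Weights: 1 o: H, 2 fi L, 3 kre L, 4 nut L, 5 gi L, 6 gu L.
  Heavy syllables in the domain: 1. The rightmost is syllable 1 (o:).
  → primary stress on syllable 1.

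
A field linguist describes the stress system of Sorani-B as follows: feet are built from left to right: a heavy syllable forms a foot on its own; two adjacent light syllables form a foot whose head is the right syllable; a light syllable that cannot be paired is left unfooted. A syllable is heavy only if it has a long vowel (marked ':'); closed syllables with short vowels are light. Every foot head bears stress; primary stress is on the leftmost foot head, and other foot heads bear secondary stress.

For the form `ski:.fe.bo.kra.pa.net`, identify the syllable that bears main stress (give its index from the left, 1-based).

Weights: 1 ski: H, 2 fe L, 3 bo L, 4 kra L, 5 pa L, 6 net L.
Parse left to right (heavy = foot alone; LL = one foot; stranded L unfooted): (ˈski:) (fe.ˈbo) (kra.ˈpa) net.
Foot heads: 1, 3, 5.
Primary stress on the leftmost head = syllable 1.
Primary stress: syllable 1 → ˈski:.fe.bo.kra.pa.net.

1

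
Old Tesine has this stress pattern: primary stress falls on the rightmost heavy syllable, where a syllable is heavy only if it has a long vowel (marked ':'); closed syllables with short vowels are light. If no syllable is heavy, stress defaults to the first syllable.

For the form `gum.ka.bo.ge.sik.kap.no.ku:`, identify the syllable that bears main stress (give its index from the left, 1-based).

Weights: 1 gum L, 2 ka L, 3 bo L, 4 ge L, 5 sik L, 6 kap L, 7 no L, 8 ku: H.
Heavy syllables in the domain: 8. The rightmost is syllable 8 (ku:).
Primary stress: syllable 8 → gum.ka.bo.ge.sik.kap.no.ˈku:.

8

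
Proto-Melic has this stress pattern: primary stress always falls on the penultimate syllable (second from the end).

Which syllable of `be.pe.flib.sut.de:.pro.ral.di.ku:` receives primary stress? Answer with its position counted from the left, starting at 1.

8

The word has 9 syllables; the penultimate syllable (second from the end) is syllable 8 (di).
Primary stress: syllable 8 → be.pe.flib.sut.de:.pro.ral.ˈdi.ku:.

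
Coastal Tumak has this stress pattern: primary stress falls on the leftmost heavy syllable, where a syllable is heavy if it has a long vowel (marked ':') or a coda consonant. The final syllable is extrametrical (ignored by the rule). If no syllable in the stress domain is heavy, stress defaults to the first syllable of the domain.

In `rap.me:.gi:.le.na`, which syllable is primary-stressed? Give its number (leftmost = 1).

The final syllable (5, na) is extrametrical; the stress domain is syllables 1–4.
Weights: 1 rap H, 2 me: H, 3 gi: H, 4 le L.
Heavy syllables in the domain: 1, 2, 3. The leftmost is syllable 1 (rap).
Primary stress: syllable 1 → ˈrap.me:.gi:.le.na.

1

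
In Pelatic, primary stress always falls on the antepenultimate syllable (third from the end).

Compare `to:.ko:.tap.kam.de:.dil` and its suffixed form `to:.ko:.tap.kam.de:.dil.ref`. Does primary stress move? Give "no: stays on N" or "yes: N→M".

Base `to:.ko:.tap.kam.de:.dil` (6 syllables):
  The word has 6 syllables; the antepenultimate syllable (third from the end) is syllable 4 (kam).
  → primary stress on syllable 4.
Suffixed `to:.ko:.tap.kam.de:.dil.ref` (7 syllables):
  The word has 7 syllables; the antepenultimate syllable (third from the end) is syllable 5 (de:).
  → primary stress on syllable 5.

yes: 4→5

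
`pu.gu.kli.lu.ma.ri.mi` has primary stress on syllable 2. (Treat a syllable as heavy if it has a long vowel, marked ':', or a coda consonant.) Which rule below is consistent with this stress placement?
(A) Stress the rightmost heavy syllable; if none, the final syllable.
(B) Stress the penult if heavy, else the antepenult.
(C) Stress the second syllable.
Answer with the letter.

C

Rule A → syllable 7 (observed: 2).
Rule B → syllable 5 (observed: 2).
Rule C → syllable 2 ✓.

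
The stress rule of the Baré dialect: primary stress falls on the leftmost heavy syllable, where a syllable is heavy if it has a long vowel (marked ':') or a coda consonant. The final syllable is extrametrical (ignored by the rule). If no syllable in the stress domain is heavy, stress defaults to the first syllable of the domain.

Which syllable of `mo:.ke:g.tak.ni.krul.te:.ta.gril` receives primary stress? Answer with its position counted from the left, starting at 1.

1

The final syllable (8, gril) is extrametrical; the stress domain is syllables 1–7.
Weights: 1 mo: H, 2 ke:g H, 3 tak H, 4 ni L, 5 krul H, 6 te: H, 7 ta L.
Heavy syllables in the domain: 1, 2, 3, 5, 6. The leftmost is syllable 1 (mo:).
Primary stress: syllable 1 → ˈmo:.ke:g.tak.ni.krul.te:.ta.gril.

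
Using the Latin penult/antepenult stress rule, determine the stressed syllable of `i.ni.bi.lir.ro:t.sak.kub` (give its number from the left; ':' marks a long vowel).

6

Classical Latin: stress the penult if heavy (long vowel or closed), else the antepenult.
Weights: 5 ro:t H, 6 sak H, 7 kub H.
The penult (syllable 6, sak) is heavy, so it takes stress.
Stress on syllable 6: i.ni.bi.lir.ro:t.ˈsak.kub.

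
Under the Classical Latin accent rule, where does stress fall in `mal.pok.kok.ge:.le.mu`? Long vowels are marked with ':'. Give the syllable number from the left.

4

Classical Latin: stress the penult if heavy (long vowel or closed), else the antepenult.
Weights: 4 ge: H, 5 le L, 6 mu L.
The penult (syllable 5, le) is light, so stress falls on the antepenult (syllable 4, ge:).
Stress on syllable 4: mal.pok.kok.ˈge:.le.mu.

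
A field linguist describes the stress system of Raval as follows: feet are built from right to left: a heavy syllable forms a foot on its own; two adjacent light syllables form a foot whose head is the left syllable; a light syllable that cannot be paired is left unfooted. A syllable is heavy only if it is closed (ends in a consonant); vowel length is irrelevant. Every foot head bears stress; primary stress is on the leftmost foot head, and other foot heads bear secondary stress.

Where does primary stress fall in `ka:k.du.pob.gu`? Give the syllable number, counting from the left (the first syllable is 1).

Weights: 1 ka:k H, 2 du L, 3 pob H, 4 gu L.
Parse right to left (heavy = foot alone; LL = one foot; stranded L unfooted): (ˈka:k) du (ˈpob) gu.
Foot heads: 1, 3.
Primary stress on the leftmost head = syllable 1.
Primary stress: syllable 1 → ˈka:k.du.pob.gu.

1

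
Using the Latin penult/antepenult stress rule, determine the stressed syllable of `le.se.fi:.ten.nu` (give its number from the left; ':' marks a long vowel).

Classical Latin: stress the penult if heavy (long vowel or closed), else the antepenult.
Weights: 3 fi: H, 4 ten H, 5 nu L.
The penult (syllable 4, ten) is heavy, so it takes stress.
Stress on syllable 4: le.se.fi:.ˈten.nu.

4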